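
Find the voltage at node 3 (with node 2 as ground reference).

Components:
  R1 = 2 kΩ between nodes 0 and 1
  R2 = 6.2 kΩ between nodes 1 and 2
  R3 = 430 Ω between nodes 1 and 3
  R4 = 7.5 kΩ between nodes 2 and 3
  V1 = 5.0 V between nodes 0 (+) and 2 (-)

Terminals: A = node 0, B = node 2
Nodal analysis, taking node 2 as the 0 V reference.
Source V1 fixes V_0 = 5 V.
KCL at each unknown node (sum of currents leaving = 0; resistances in Ω):
  Node 1: (V_1 - 5)/2000 + (V_1 - 0)/6200 + (V_1 - V_3)/430 = 0
  Node 3: (V_3 - V_1)/430 + (V_3 - 0)/7500 = 0
Collecting terms (coefficients in siemens):
  0.002987·V_1 - 0.002326·V_3 = 0.0025
  0.002459·V_3 - 0.002326·V_1 = 0
Determinant D = (0.002987)(0.002459) - (-0.002326)(-0.002326) = 0.000001936
V_1 = [(0.0025)(0.002459) - (-0.002326)(0)]/D = 3.175 V
V_3 = [(0.002987)(0) - (0.0025)(-0.002326)]/D = 3.003 V
The requested potential is V_3 = 3.003 V.

Final answer: V_3 = 3.003 V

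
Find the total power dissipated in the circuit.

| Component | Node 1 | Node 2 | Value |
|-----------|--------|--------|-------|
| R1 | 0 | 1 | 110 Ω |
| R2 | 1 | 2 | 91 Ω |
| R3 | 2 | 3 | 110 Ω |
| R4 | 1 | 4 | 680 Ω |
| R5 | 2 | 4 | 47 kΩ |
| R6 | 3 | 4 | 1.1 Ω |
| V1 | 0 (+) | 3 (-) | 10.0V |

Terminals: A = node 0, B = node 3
Nodal analysis, taking node 3 as the 0 V reference.
Source V1 fixes V_0 = 10 V.
KCL at each unknown node (sum of currents leaving = 0; resistances in Ω):
  Node 1: (V_1 - 10)/110 + (V_1 - V_2)/91 + (V_1 - V_4)/680 = 0
  Node 2: (V_2 - V_1)/91 + (V_2 - 0)/110 + (V_2 - V_4)/47000 = 0
  Node 4: (V_4 - V_1)/680 + (V_4 - V_2)/47000 + (V_4 - 0)/1.1 = 0
Collecting terms (coefficients in siemens):
  0.02155·V_1 - 0.01099·V_2 - 0.001471·V_4 = 0.09091
  0.0201·V_2 - 0.01099·V_1 - 0.00002128·V_4 = 0
  0.9106·V_4 - 0.001471·V_1 - 0.00002128·V_2 = 0
Solving these 3 simultaneous equations (Gaussian elimination) gives:
  V_1 = 5.85 V, V_2 = 3.198 V, V_4 = 0.009522 V
Power in each resistor, P = (ΔV)²/R:
  P_R1 = (10 - 5.85)²/110 = 0.1566 W
  P_R2 = (5.85 - 3.198)²/91 = 0.07727 W
  P_R3 = (3.198 - 0)²/110 = 0.09297 W
  P_R4 = (5.85 - 0.009522)²/680 = 0.05016 W
  P_R5 = (3.198 - 0.009522)²/47000 = 0.0002163 W
  P_R6 = (0 - 0.009522)²/1.1 = 0.00008243 W
P_total = P_R1 + P_R2 + P_R3 + P_R4 + P_R5 + P_R6 = 0.3773 W

Final answer: 0.3773 W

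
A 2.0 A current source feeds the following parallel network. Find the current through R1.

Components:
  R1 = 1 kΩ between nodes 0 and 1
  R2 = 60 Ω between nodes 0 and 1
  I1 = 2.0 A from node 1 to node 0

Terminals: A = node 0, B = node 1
All resistors sit directly between nodes 0 and 1, so they are in parallel and share one voltage V; the full source current 2 A splits among them.
1/R_par = 1/1000 + 1/60 = 0.01767 S  =>  R_par = 56.6 Ω
V = I × R_par = 2 × 56.6 = 113.2 V
I_R1 = V/R1 = 113.2/1000 = 0.1132 A

Final answer: 0.1132 A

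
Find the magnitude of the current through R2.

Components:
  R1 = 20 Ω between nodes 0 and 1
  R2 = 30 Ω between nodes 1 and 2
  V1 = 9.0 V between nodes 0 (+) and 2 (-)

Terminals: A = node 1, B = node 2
Nodal analysis, taking node 2 as the 0 V reference.
Source V1 fixes V_0 = 9 V.
KCL at each unknown node (sum of currents leaving = 0; resistances in Ω):
  Node 1: (V_1 - 9)/20 + (V_1 - 0)/30 = 0
Collecting terms: 0.08333 × V_1 = 0.45  =>  V_1 = 5.4 V
I_R2 = (V_1 - V_2)/R2 = (5.4 - 0)/30 = 0.18 A
|I_R2| = 0.18 A

Final answer: |I_R2| = 0.18 A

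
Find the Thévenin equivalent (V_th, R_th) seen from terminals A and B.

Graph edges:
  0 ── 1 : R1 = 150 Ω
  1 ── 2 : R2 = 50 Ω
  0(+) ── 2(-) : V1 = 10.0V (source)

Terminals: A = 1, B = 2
Step 1 — V_th is the open-circuit voltage V_A - V_B (nothing connected across the terminals).
Nodal analysis, taking node 2 as the 0 V reference.
Source V1 fixes V_0 = 10 V.
KCL at each unknown node (sum of currents leaving = 0; resistances in Ω):
  Node 1: (V_1 - 10)/150 + (V_1 - 0)/50 = 0
Collecting terms: 0.02667 × V_1 = 0.06667  =>  V_1 = 2.5 V
V_th = V_1 - V_2 = 2.5 - 0 = 2.5 V
Step 2 — R_th: zero the source — replace V1 by a short circuit (node 2 merges into node 0) — and find the resistance seen between A (node 1) and B (node 0).
Reduce the network between node 1 (A) and node 0 (B) by series/parallel combination:
  Rp1 = R1 ‖ R2 (parallel, both between nodes 0 and 1) = 1/(1/150 + 1/50) = 37.5 Ω
R_th = 37.5 Ω

Final answer: V_th = 2.5 V, R_th = 37.5 Ω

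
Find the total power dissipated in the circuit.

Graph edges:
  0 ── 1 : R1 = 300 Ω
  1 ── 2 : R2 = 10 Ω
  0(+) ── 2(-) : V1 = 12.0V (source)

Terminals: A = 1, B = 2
Nodal analysis, taking node 2 as the 0 V reference.
Source V1 fixes V_0 = 12 V.
KCL at each unknown node (sum of currents leaving = 0; resistances in Ω):
  Node 1: (V_1 - 12)/300 + (V_1 - 0)/10 = 0
Collecting terms: 0.1033 × V_1 = 0.04  =>  V_1 = 0.3871 V
Power in each resistor, P = (ΔV)²/R:
  P_R1 = (12 - 0.3871)²/300 = 0.4495 W
  P_R2 = (0.3871 - 0)²/10 = 0.01498 W
P_total = P_R1 + P_R2 = 0.4645 W

Final answer: 0.4645 W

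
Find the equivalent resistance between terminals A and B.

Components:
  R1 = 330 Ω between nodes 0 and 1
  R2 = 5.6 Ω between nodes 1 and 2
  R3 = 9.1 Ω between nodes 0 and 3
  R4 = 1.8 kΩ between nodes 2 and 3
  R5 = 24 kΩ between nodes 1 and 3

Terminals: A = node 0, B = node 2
The network is not a plain series/parallel combination. Inject a 1 A test current into terminal A (node 0) and return it from terminal B (node 2); then R_eq = V_A / (1 A).
Nodal analysis, taking node 2 as the 0 V reference.
Current source I_test pushes 1 A into node 0 and draws it out of node 2.
KCL at each unknown node (sum of currents leaving = 0; resistances in Ω):
  Node 0: (V_0 - V_1)/330 + (V_0 - V_3)/9.1 - 1 = 0
  Node 1: (V_1 - V_0)/330 + (V_1 - 0)/5.6 + (V_1 - V_3)/24000 = 0
  Node 3: (V_3 - V_0)/9.1 + (V_3 - V_1)/24000 + (V_3 - 0)/1800 = 0
Collecting terms (coefficients in siemens):
  0.1129·V_0 - 0.00303·V_1 - 0.1099·V_3 = 1
  0.1816·V_1 - 0.00303·V_0 - 0.00004167·V_3 = 0
  0.1105·V_3 - 0.1099·V_0 - 0.00004167·V_1 = 0
Solving these 3 simultaneous equations (Gaussian elimination) gives:
  V_0 = 279.9 V, V_1 = 4.734 V, V_3 = 278.4 V
R_eq = V_0 / 1 A = 279.9 Ω

Final answer: 279.9 Ω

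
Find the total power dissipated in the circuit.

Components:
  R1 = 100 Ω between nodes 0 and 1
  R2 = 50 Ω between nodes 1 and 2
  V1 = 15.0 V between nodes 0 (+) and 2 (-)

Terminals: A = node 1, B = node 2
Nodal analysis, taking node 2 as the 0 V reference.
Source V1 fixes V_0 = 15 V.
KCL at each unknown node (sum of currents leaving = 0; resistances in Ω):
  Node 1: (V_1 - 15)/100 + (V_1 - 0)/50 = 0
Collecting terms: 0.03 × V_1 = 0.15  =>  V_1 = 5 V
Power in each resistor, P = (ΔV)²/R:
  P_R1 = (15 - 5)²/100 = 1 W
  P_R2 = (5 - 0)²/50 = 0.5 W
P_total = P_R1 + P_R2 = 1.5 W

Final answer: 1.5 W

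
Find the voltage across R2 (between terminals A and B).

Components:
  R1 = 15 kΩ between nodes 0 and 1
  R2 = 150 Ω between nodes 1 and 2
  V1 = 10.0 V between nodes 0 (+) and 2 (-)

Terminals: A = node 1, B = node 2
R1 and R2 are in series across V1 (node 0 → node 1 → node 2), and the output A–B is taken across R2, so this is a voltage divider.
Series current: I = V1/(R1 + R2) = 10/(15000 + 150) = 10/15150 = 0.0006601 A
V_R2 = I × R2 = V1 × R2/(R1 + R2) = 10 × 150/15150 = 0.09901 V

Final answer: 0.09901 V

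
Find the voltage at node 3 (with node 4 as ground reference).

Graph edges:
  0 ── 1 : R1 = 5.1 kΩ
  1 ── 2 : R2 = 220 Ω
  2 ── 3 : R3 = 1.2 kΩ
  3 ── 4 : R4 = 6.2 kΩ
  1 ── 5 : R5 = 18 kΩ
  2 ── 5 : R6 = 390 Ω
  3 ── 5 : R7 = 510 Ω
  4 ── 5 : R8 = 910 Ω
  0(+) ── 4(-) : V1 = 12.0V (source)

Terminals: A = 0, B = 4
Nodal analysis, taking node 4 as the 0 V reference.
Source V1 fixes V_0 = 12 V.
KCL at each unknown node (sum of currents leaving = 0; resistances in Ω):
  Node 1: (V_1 - 12)/5100 + (V_1 - V_2)/220 + (V_1 - V_5)/18000 = 0
  Node 2: (V_2 - V_1)/220 + (V_2 - V_3)/1200 + (V_2 - V_5)/390 = 0
  Node 3: (V_3 - V_2)/1200 + (V_3 - 0)/6200 + (V_3 - V_5)/510 = 0
  Node 5: (V_5 - V_1)/18000 + (V_5 - V_2)/390 + (V_5 - V_3)/510 + (V_5 - 0)/910 = 0
Collecting terms (coefficients in siemens):
  0.004797·V_1 - 0.004545·V_2 - 0.00005556·V_5 = 0.002353
  0.007943·V_2 - 0.004545·V_1 - 0.0008333·V_3 - 0.002564·V_5 = 0
  0.002955·V_3 - 0.0008333·V_2 - 0.001961·V_5 = 0
  0.005679·V_5 - 0.00005556·V_1 - 0.002564·V_2 - 0.001961·V_3 = 0
Solving these 4 simultaneous equations (Gaussian elimination) gives:
  V_1 = 2.435 V, V_2 = 2.034 V, V_3 = 1.554 V, V_5 = 1.479 V
The requested potential is V_3 = 1.554 V.

Final answer: V_3 = 1.554 V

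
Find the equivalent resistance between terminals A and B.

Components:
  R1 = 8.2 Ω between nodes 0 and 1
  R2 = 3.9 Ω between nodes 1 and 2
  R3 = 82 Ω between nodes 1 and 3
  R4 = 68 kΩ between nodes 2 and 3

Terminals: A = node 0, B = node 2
Reduce the network between node 0 (A) and node 2 (B) by series/parallel combination:
  Rs1 = R3 + R4 (series, joined only at node 3) = 82 + 68000 = 68080 Ω
  Rp1 = R2 ‖ Rs1 (parallel, both between nodes 1 and 2) = 1/(1/3.9 + 1/68080) = 3.9 Ω
  Rs2 = R1 + Rp1 (series, joined only at node 1) = 8.2 + 3.9 = 12.1 Ω
R_eq = 12.1 Ω

Final answer: 12.1 Ω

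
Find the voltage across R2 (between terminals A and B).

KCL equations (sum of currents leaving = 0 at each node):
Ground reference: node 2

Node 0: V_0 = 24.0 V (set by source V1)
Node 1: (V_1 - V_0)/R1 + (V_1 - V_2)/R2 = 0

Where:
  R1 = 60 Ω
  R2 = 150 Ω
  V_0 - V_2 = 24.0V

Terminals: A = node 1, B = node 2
R1 and R2 are in series across V1 (node 0 → node 1 → node 2), and the output A–B is taken across R2, so this is a voltage divider.
Series current: I = V1/(R1 + R2) = 24/(60 + 150) = 24/210 = 0.1143 A
V_R2 = I × R2 = V1 × R2/(R1 + R2) = 24 × 150/210 = 17.14 V

Final answer: 17.14 V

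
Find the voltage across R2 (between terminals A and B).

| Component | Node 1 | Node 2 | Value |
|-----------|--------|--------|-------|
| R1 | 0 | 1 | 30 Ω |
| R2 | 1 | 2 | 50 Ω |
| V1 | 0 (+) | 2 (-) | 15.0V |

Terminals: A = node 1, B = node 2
R1 and R2 are in series across V1 (node 0 → node 1 → node 2), and the output A–B is taken across R2, so this is a voltage divider.
Series current: I = V1/(R1 + R2) = 15/(30 + 50) = 15/80 = 0.1875 A
V_R2 = I × R2 = V1 × R2/(R1 + R2) = 15 × 50/80 = 9.375 V

Final answer: 9.375 V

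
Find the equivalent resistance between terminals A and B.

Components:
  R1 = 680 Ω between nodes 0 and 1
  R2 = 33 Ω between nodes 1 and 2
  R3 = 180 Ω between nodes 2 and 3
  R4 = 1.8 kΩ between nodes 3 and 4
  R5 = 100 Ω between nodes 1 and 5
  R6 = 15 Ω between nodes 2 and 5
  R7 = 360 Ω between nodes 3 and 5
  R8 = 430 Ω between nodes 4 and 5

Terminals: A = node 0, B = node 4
The network is not a plain series/parallel combination. Inject a 1 A test current into terminal A (node 0) and return it from terminal B (node 4); then R_eq = V_A / (1 A).
Nodal analysis, taking node 4 as the 0 V reference.
Current source I_test pushes 1 A into node 0 and draws it out of node 4.
KCL at each unknown node (sum of currents leaving = 0; resistances in Ω):
  Node 0: (V_0 - V_1)/680 - 1 = 0
  Node 1: (V_1 - V_0)/680 + (V_1 - V_2)/33 + (V_1 - V_5)/100 = 0
  Node 2: (V_2 - V_1)/33 + (V_2 - V_3)/180 + (V_2 - V_5)/15 = 0
  Node 3: (V_3 - V_2)/180 + (V_3 - 0)/1800 + (V_3 - V_5)/360 = 0
  Node 5: (V_5 - V_1)/100 + (V_5 - V_2)/15 + (V_5 - V_3)/360 + (V_5 - 0)/430 = 0
Collecting terms (coefficients in siemens):
  0.001471·V_0 - 0.001471·V_1 = 1
  0.04177·V_1 - 0.001471·V_0 - 0.0303·V_2 - 0.01·V_5 = 0
  0.1025·V_2 - 0.0303·V_1 - 0.005556·V_3 - 0.06667·V_5 = 0
  0.008889·V_3 - 0.005556·V_2 - 0.002778·V_5 = 0
  0.08177·V_5 - 0.01·V_1 - 0.06667·V_2 - 0.002778·V_3 = 0
Solving these 5 simultaneous equations (Gaussian elimination) gives:
  V_0 = 1061 V, V_1 = 381.3 V, V_2 = 358.6 V, V_3 = 333.6 V
  V_5 = 350.3 V
R_eq = V_0 / 1 A = 1061 Ω = 1.061 kΩ

Final answer: 1.061 kΩ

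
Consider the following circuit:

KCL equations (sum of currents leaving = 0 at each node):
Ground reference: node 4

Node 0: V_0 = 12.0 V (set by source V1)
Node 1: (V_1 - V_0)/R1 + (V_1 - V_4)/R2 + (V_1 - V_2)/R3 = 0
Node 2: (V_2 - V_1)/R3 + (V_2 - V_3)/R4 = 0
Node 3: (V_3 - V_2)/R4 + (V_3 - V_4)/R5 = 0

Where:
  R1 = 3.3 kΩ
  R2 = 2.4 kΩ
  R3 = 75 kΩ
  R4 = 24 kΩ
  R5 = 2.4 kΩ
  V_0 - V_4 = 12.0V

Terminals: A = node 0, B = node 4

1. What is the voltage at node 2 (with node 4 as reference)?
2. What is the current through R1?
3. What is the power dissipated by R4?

Nodal analysis, taking node 4 as the 0 V reference.
Source V1 fixes V_0 = 12 V.
KCL at each unknown node (sum of currents leaving = 0; resistances in Ω):
  Node 1: (V_1 - 12)/3300 + (V_1 - 0)/2400 + (V_1 - V_2)/75000 = 0
  Node 2: (V_2 - V_1)/75000 + (V_2 - V_3)/24000 = 0
  Node 3: (V_3 - V_2)/24000 + (V_3 - 0)/2400 = 0
Collecting terms (coefficients in siemens):
  0.000733·V_1 - 0.00001333·V_2 = 0.003636
  0.000055·V_2 - 0.00001333·V_1 - 0.00004167·V_3 = 0
  0.0004583·V_3 - 0.00004167·V_2 = 0
Solving these 3 simultaneous equations (Gaussian elimination) gives:
  V_1 = 4.984 V, V_2 = 1.298 V, V_3 = 0.118 V
Part 1:
  Read off the nodal solution: V_2 = 1.298 V
Part 2:
  I_R1 = (V_0 - V_1)/R1 = (12 - 4.984)/3300 = 0.002126 A
  Magnitude: I_R1 = 0.002126 A
Part 3:
  I_R4 = (V_2 - V_3)/R4 = (1.298 - 0.118)/24000 = 0.00004916 A
  P_R4 = I_R4² × R4 = (0.00004916)² × 24000 = 0.00005799 W

Final answers:
1. V_2 = 1.298 V
2. I_R1 = 0.002126 A
3. P_R4 = 5.799e-05 W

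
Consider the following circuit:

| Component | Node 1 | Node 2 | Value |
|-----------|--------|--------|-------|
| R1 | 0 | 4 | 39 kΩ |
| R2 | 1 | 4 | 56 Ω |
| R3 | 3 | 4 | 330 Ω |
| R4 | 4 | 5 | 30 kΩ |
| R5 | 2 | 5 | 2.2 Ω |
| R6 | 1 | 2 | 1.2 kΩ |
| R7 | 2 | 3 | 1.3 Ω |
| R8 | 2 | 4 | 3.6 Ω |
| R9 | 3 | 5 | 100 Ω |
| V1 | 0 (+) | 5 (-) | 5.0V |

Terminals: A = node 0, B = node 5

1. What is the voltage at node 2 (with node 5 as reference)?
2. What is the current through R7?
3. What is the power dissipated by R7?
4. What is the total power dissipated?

Nodal analysis, taking node 5 as the 0 V reference.
Source V1 fixes V_0 = 5 V.
KCL at each unknown node (sum of currents leaving = 0; resistances in Ω):
  Node 1: (V_1 - V_4)/56 + (V_1 - V_2)/1200 = 0
  Node 2: (V_2 - 0)/2.2 + (V_2 - V_1)/1200 + (V_2 - V_3)/1.3 + (V_2 - V_4)/3.6 = 0
  Node 3: (V_3 - V_4)/330 + (V_3 - V_2)/1.3 + (V_3 - 0)/100 = 0
  Node 4: (V_4 - 5)/39000 + (V_4 - V_1)/56 + (V_4 - V_3)/330 + (V_4 - 0)/30000 + (V_4 - V_2)/3.6 = 0
Collecting terms (coefficients in siemens):
  0.01869·V_1 - 0.0008333·V_2 - 0.01786·V_4 = 0
  1.502·V_2 - 0.0008333·V_1 - 0.7692·V_3 - 0.2778·V_4 = 0
  0.7823·V_3 - 0.7692·V_2 - 0.00303·V_4 = 0
  0.2987·V_4 - 0.01786·V_1 - 0.2778·V_2 - 0.00303·V_3 = 0.0001282
Solving these 4 simultaneous equations (Gaussian elimination) gives:
  V_1 = 0.0007107 V, V_2 = 0.0002759 V, V_3 = 0.0002742 V, V_4 = 0.000731 V
Part 1:
  Read off the nodal solution: V_2 = 0.0002759 V
Part 2:
  I_R7 = (V_2 - V_3)/R7 = (0.0002759 - 0.0002742)/1.3 = 0.000001357 A
  Magnitude: I_R7 = 0.000001357 A
Part 3:
  I_R7 = (V_2 - V_3)/R7 = (0.0002759 - 0.0002742)/1.3 = 0.000001357 A
  P_R7 = I_R7² × R7 = (0.000001357)² × 1.3 = 0.000000000002395 W
Part 4:
  Power in each resistor, P = (ΔV)²/R:
    P_R1 = (5 - 0.000731)²/39000 = 0.0006408 W
    P_R2 = (0.0007107 - 0.000731)²/56 = 0.000000000007352 W
    P_R3 = (0.0002742 - 0.000731)²/330 = 0.0000000006325 W
    P_R4 = (0.000731 - 0)²/30000 = 0.00000000001781 W
    P_R5 = (0.0002759 - 0)²/2.2 = 0.00000003461 W
    P_R6 = (0.0007107 - 0.0002759)²/1200 = 0.0000000001575 W
    P_R7 = (0.0002759 - 0.0002742)²/1.3 = 0.000000000002395 W
    P_R8 = (0.0002759 - 0.000731)²/3.6 = 0.00000005753 W
    P_R9 = (0.0002742 - 0)²/100 = 0.0000000007516 W
  P_total = P_R1 + P_R2 + P_R3 + P_R4 + P_R5 + P_R6 + P_R7 + P_R8 + P_R9 = 0.0006409 W

Final answers:
1. V_2 = 0.0002759 V
2. I_R7 = 1.357e-06 A
3. P_R7 = 2.395e-12 W
4. P_total = 0.0006409 W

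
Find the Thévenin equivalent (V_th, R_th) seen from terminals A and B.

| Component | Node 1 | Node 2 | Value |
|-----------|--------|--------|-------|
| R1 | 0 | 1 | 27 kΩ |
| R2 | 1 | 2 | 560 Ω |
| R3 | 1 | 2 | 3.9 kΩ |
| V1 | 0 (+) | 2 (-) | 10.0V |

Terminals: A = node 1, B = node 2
Step 1 — V_th is the open-circuit voltage V_A - V_B (nothing connected across the terminals).
Nodal analysis, taking node 2 as the 0 V reference.
Source V1 fixes V_0 = 10 V.
KCL at each unknown node (sum of currents leaving = 0; resistances in Ω):
  Node 1: (V_1 - 10)/27000 + (V_1 - 0)/560 + (V_1 - 0)/3900 = 0
Collecting terms: 0.002079 × V_1 = 0.0003704  =>  V_1 = 0.1781 V
V_th = V_1 - V_2 = 0.1781 - 0 = 0.1781 V
Step 2 — R_th: zero the source — replace V1 by a short circuit (node 2 merges into node 0) — and find the resistance seen between A (node 1) and B (node 0).
Reduce the network between node 1 (A) and node 0 (B) by series/parallel combination:
  Rp1 = R1 ‖ R2 ‖ R3 (parallel, all between nodes 0 and 1) = 1/(1/27000 + 1/560 + 1/3900) = 481 Ω
R_th = 481 Ω

Final answer: V_th = 0.1781 V, R_th = 481 Ω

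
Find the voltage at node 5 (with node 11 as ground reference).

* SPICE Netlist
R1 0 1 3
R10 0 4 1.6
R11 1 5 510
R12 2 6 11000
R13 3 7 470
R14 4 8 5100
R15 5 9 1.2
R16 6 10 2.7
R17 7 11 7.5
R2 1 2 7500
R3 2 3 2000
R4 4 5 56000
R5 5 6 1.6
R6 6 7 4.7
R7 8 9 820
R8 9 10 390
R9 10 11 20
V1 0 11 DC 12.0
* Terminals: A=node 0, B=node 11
Nodal analysis, taking node 11 as the 0 V reference.
Source V1 fixes V_0 = 12 V.
KCL at each unknown node (sum of currents leaving = 0; resistances in Ω):
  Node 1: (V_1 - 12)/3 + (V_1 - V_2)/7500 + (V_1 - V_5)/510 = 0
  Node 2: (V_2 - V_1)/7500 + (V_2 - V_3)/2000 + (V_2 - V_6)/11000 = 0
  Node 3: (V_3 - V_2)/2000 + (V_3 - V_7)/470 = 0
  Node 4: (V_4 - V_5)/56000 + (V_4 - 12)/1.6 + (V_4 - V_8)/5100 = 0
  Node 5: (V_5 - V_4)/56000 + (V_5 - V_6)/1.6 + (V_5 - V_1)/510 + (V_5 - V_9)/1.2 = 0
  Node 6: (V_6 - V_5)/1.6 + (V_6 - V_7)/4.7 + (V_6 - V_2)/11000 + (V_6 - V_10)/2.7 = 0
  Node 7: (V_7 - V_6)/4.7 + (V_7 - V_3)/470 + (V_7 - 0)/7.5 = 0
  Node 8: (V_8 - V_9)/820 + (V_8 - V_4)/5100 = 0
  Node 9: (V_9 - V_8)/820 + (V_9 - V_10)/390 + (V_9 - V_5)/1.2 = 0
  Node 10: (V_10 - V_9)/390 + (V_10 - 0)/20 + (V_10 - V_6)/2.7 = 0
Collecting terms (coefficients in siemens):
  0.3354·V_1 - 0.0001333·V_2 - 0.001961·V_5 = 4
  0.0007242·V_2 - 0.0001333·V_1 - 0.0005·V_3 - 0.00009091·V_6 = 0
  0.002628·V_3 - 0.0005·V_2 - 0.002128·V_7 = 0
  0.6252·V_4 - 0.00001786·V_5 - 0.0001961·V_8 = 7.5
  1.46·V_5 - 0.001961·V_1 - 0.00001786·V_4 - 0.625·V_6 - 0.8333·V_9 = 0
  1.208·V_6 - 0.00009091·V_2 - 0.625·V_5 - 0.2128·V_7 - 0.3704·V_10 = 0
  0.3482·V_7 - 0.002128·V_3 - 0.2128·V_6 = 0
  0.001416·V_8 - 0.0001961·V_4 - 0.00122·V_9 = 0
  0.8371·V_9 - 0.8333·V_5 - 0.00122·V_8 - 0.002564·V_10 = 0
  0.4229·V_10 - 0.3704·V_6 - 0.002564·V_9 = 0
Solving these 10 simultaneous equations (Gaussian elimination) gives:
  V_1 = 11.93 V, V_2 = 2.641 V, V_3 = 0.6073 V, V_4 = 12 V
  V_5 = 0.2456 V, V_6 = 0.2057 V, V_7 = 0.1294 V, V_8 = 1.875 V
  V_9 = 0.2478 V, V_10 = 0.1817 V
The requested potential is V_5 = 0.2456 V.

Final answer: V_5 = 0.2456 V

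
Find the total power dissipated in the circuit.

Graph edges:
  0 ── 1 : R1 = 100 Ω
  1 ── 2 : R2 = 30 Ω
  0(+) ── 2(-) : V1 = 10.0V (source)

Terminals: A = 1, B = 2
Nodal analysis, taking node 2 as the 0 V reference.
Source V1 fixes V_0 = 10 V.
KCL at each unknown node (sum of currents leaving = 0; resistances in Ω):
  Node 1: (V_1 - 10)/100 + (V_1 - 0)/30 = 0
Collecting terms: 0.04333 × V_1 = 0.1  =>  V_1 = 2.308 V
Power in each resistor, P = (ΔV)²/R:
  P_R1 = (10 - 2.308)²/100 = 0.5917 W
  P_R2 = (2.308 - 0)²/30 = 0.1775 W
P_total = P_R1 + P_R2 = 0.7692 W

Final answer: 0.7692 W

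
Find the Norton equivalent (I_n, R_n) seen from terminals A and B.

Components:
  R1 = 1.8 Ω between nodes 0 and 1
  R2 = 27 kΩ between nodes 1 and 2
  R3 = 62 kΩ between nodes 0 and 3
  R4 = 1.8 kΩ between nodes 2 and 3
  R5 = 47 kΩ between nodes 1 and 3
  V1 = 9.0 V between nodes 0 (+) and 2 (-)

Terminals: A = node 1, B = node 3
Find the Thévenin equivalent first; then I_n = V_th/R_th and R_n = R_th.
Step 1 — V_th is the open-circuit voltage V_A - V_B (nothing connected across the terminals).
Nodal analysis, taking node 2 as the 0 V reference.
Source V1 fixes V_0 = 9 V.
KCL at each unknown node (sum of currents leaving = 0; resistances in Ω):
  Node 1: (V_1 - 9)/1.8 + (V_1 - 0)/27000 + (V_1 - V_3)/47000 = 0
  Node 3: (V_3 - 9)/62000 + (V_3 - 0)/1800 + (V_3 - V_1)/47000 = 0
Collecting terms (coefficients in siemens):
  0.5556·V_1 - 0.00002128·V_3 = 5
  0.000593·V_3 - 0.00002128·V_1 = 0.0001452
Determinant D = (0.5556)(0.000593) - (-0.00002128)(-0.00002128) = 0.0003295
V_1 = [(5)(0.000593) - (-0.00002128)(0.0001452)]/D = 8.999 V
V_3 = [(0.5556)(0.0001452) - (5)(-0.00002128)]/D = 0.5677 V
V_th = V_1 - V_3 = 8.999 - 0.5677 = 8.431 V
Step 2 — R_th: zero the source — replace V1 by a short circuit (node 2 merges into node 0) — and find the resistance seen between A (node 1) and B (node 3).
Reduce the network between node 1 (A) and node 3 (B) by series/parallel combination:
  Rp1 = R1 ‖ R2 (parallel, both between nodes 0 and 1) = 1/(1/1.8 + 1/27000) = 1.8 Ω
  Rp2 = R3 ‖ R4 (parallel, both between nodes 0 and 3) = 1/(1/62000 + 1/1800) = 1749 Ω
  Rs1 = Rp1 + Rp2 (series, joined only at node 0) = 1.8 + 1749 = 1751 Ω
  Rp3 = R5 ‖ Rs1 (parallel, both between nodes 1 and 3) = 1/(1/47000 + 1/1751) = 1688 Ω
R_th = 1.688 kΩ
I_n = V_th/R_th = 8.431/1688 = 0.004995 A, and R_n = R_th = 1.688 kΩ

Final answer: I_n = 0.004995 A, R_n = 1.688 kΩ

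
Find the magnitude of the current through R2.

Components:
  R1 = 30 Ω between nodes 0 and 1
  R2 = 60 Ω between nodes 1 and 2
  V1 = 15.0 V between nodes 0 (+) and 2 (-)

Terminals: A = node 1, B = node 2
Nodal analysis, taking node 2 as the 0 V reference.
Source V1 fixes V_0 = 15 V.
KCL at each unknown node (sum of currents leaving = 0; resistances in Ω):
  Node 1: (V_1 - 15)/30 + (V_1 - 0)/60 = 0
Collecting terms: 0.05 × V_1 = 0.5  =>  V_1 = 10 V
I_R2 = (V_1 - V_2)/R2 = (10 - 0)/60 = 0.1667 A
|I_R2| = 0.1667 A

Final answer: |I_R2| = 0.1667 A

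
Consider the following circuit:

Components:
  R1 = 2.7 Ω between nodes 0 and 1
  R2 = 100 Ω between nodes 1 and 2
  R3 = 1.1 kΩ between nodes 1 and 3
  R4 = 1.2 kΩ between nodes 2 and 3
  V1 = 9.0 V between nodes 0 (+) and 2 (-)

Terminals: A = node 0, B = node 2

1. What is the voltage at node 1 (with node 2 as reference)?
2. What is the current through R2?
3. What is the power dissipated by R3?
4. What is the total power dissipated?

Nodal analysis, taking node 2 as the 0 V reference.
Source V1 fixes V_0 = 9 V.
KCL at each unknown node (sum of currents leaving = 0; resistances in Ω):
  Node 1: (V_1 - 9)/2.7 + (V_1 - 0)/100 + (V_1 - V_3)/1100 = 0
  Node 3: (V_3 - V_1)/1100 + (V_3 - 0)/1200 = 0
Collecting terms (coefficients in siemens):
  0.3813·V_1 - 0.0009091·V_3 = 3.333
  0.001742·V_3 - 0.0009091·V_1 = 0
Determinant D = (0.3813)(0.001742) - (-0.0009091)(-0.0009091) = 0.0006635
V_1 = [(3.333)(0.001742) - (-0.0009091)(0)]/D = 8.753 V
V_3 = [(0.3813)(0) - (3.333)(-0.0009091)]/D = 4.567 V
Part 1:
  Read off the nodal solution: V_1 = 8.753 V
Part 2:
  I_R2 = (V_1 - V_2)/R2 = (8.753 - 0)/100 = 0.08753 A
  Magnitude: I_R2 = 0.08753 A
Part 3:
  I_R3 = (V_1 - V_3)/R3 = (8.753 - 4.567)/1100 = 0.003806 A
  P_R3 = I_R3² × R3 = (0.003806)² × 1100 = 0.01593 W
Part 4:
  Power in each resistor, P = (ΔV)²/R:
    P_R1 = (9 - 8.753)²/2.7 = 0.02253 W
    P_R2 = (8.753 - 0)²/100 = 0.7662 W
    P_R3 = (8.753 - 4.567)²/1100 = 0.01593 W
    P_R4 = (0 - 4.567)²/1200 = 0.01738 W
  P_total = P_R1 + P_R2 + P_R3 + P_R4 = 0.8221 W

Final answers:
1. V_1 = 8.753 V
2. I_R2 = 0.08753 A
3. P_R3 = 0.01593 W
4. P_total = 0.8221 W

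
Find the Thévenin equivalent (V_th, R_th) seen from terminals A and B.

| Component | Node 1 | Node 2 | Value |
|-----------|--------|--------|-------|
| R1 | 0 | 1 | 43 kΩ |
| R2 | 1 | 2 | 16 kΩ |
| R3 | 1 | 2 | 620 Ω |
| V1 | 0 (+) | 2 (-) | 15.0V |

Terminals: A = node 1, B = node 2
Step 1 — V_th is the open-circuit voltage V_A - V_B (nothing connected across the terminals).
Nodal analysis, taking node 2 as the 0 V reference.
Source V1 fixes V_0 = 15 V.
KCL at each unknown node (sum of currents leaving = 0; resistances in Ω):
  Node 1: (V_1 - 15)/43000 + (V_1 - 0)/16000 + (V_1 - 0)/620 = 0
Collecting terms: 0.001699 × V_1 = 0.0003488  =>  V_1 = 0.2054 V
V_th = V_1 - V_2 = 0.2054 - 0 = 0.2054 V
Step 2 — R_th: zero the source — replace V1 by a short circuit (node 2 merges into node 0) — and find the resistance seen between A (node 1) and B (node 0).
Reduce the network between node 1 (A) and node 0 (B) by series/parallel combination:
  Rp1 = R1 ‖ R2 ‖ R3 (parallel, all between nodes 0 and 1) = 1/(1/43000 + 1/16000 + 1/620) = 588.7 Ω
R_th = 588.7 Ω

Final answer: V_th = 0.2054 V, R_th = 588.7 Ω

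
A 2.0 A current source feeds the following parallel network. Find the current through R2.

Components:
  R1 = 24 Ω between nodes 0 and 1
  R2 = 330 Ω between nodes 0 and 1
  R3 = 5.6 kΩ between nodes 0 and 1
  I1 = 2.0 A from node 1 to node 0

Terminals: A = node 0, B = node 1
All resistors sit directly between nodes 0 and 1, so they are in parallel and share one voltage V; the full source current 2 A splits among them.
1/R_par = 1/24 + 1/330 + 1/5600 = 0.04488 S  =>  R_par = 22.28 Ω
V = I × R_par = 2 × 22.28 = 44.57 V
I_R2 = V/R2 = 44.57/330 = 0.1351 A

Final answer: 0.1351 A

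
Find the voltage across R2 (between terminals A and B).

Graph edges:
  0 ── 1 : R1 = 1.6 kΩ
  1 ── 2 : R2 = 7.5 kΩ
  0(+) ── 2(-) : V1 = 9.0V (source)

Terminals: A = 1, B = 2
R1 and R2 are in series across V1 (node 0 → node 1 → node 2), and the output A–B is taken across R2, so this is a voltage divider.
Series current: I = V1/(R1 + R2) = 9/(1600 + 7500) = 9/9100 = 0.000989 A
V_R2 = I × R2 = V1 × R2/(R1 + R2) = 9 × 7500/9100 = 7.418 V

Final answer: 7.418 V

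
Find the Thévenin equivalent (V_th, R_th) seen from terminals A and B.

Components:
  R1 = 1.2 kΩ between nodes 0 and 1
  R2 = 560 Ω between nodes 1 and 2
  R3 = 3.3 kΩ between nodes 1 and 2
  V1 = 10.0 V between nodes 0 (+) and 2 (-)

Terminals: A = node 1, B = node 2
Step 1 — V_th is the open-circuit voltage V_A - V_B (nothing connected across the terminals).
Nodal analysis, taking node 2 as the 0 V reference.
Source V1 fixes V_0 = 10 V.
KCL at each unknown node (sum of currents leaving = 0; resistances in Ω):
  Node 1: (V_1 - 10)/1200 + (V_1 - 0)/560 + (V_1 - 0)/3300 = 0
Collecting terms: 0.002922 × V_1 = 0.008333  =>  V_1 = 2.852 V
V_th = V_1 - V_2 = 2.852 - 0 = 2.852 V
Step 2 — R_th: zero the source — replace V1 by a short circuit (node 2 merges into node 0) — and find the resistance seen between A (node 1) and B (node 0).
Reduce the network between node 1 (A) and node 0 (B) by series/parallel combination:
  Rp1 = R1 ‖ R2 ‖ R3 (parallel, all between nodes 0 and 1) = 1/(1/1200 + 1/560 + 1/3300) = 342.2 Ω
R_th = 342.2 Ω

Final answer: V_th = 2.852 V, R_th = 342.2 Ω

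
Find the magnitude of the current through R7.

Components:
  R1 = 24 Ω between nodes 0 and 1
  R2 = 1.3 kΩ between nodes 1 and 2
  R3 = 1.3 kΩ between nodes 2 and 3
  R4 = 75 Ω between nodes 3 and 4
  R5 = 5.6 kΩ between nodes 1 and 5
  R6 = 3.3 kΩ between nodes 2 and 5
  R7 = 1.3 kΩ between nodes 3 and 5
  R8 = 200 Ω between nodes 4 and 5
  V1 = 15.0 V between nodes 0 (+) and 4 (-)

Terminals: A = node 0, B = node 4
Nodal analysis, taking node 4 as the 0 V reference.
Source V1 fixes V_0 = 15 V.
KCL at each unknown node (sum of currents leaving = 0; resistances in Ω):
  Node 1: (V_1 - 15)/24 + (V_1 - V_2)/1300 + (V_1 - V_5)/5600 = 0
  Node 2: (V_2 - V_1)/1300 + (V_2 - V_3)/1300 + (V_2 - V_5)/3300 = 0
  Node 3: (V_3 - V_2)/1300 + (V_3 - 0)/75 + (V_3 - V_5)/1300 = 0
  Node 5: (V_5 - V_1)/5600 + (V_5 - V_2)/3300 + (V_5 - V_3)/1300 + (V_5 - 0)/200 = 0
Collecting terms (coefficients in siemens):
  0.04261·V_1 - 0.0007692·V_2 - 0.0001786·V_5 = 0.625
  0.001841·V_2 - 0.0007692·V_1 - 0.0007692·V_3 - 0.000303·V_5 = 0
  0.01487·V_3 - 0.0007692·V_2 - 0.0007692·V_5 = 0
  0.006251·V_5 - 0.0001786·V_1 - 0.000303·V_2 - 0.0007692·V_3 = 0
Solving these 4 simultaneous equations (Gaussian elimination) gives:
  V_1 = 14.79 V, V_2 = 6.462 V, V_3 = 0.3747 V, V_5 = 0.7818 V
I_R7 = (V_3 - V_5)/R7 = (0.3747 - 0.7818)/1300 = -0.0003132 A
|I_R7| = 0.0003132 A

Final answer: |I_R7| = 0.0003132 A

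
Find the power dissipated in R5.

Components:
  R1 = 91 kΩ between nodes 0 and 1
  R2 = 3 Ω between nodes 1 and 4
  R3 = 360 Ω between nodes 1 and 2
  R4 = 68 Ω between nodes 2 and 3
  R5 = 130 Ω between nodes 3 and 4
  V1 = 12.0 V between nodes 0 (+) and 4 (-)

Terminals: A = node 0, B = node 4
Nodal analysis, taking node 4 as the 0 V reference.
Source V1 fixes V_0 = 12 V.
KCL at each unknown node (sum of currents leaving = 0; resistances in Ω):
  Node 1: (V_1 - 12)/91000 + (V_1 - 0)/3 + (V_1 - V_2)/360 = 0
  Node 2: (V_2 - V_1)/360 + (V_2 - V_3)/68 = 0
  Node 3: (V_3 - V_2)/68 + (V_3 - 0)/130 = 0
Collecting terms (coefficients in siemens):
  0.3361·V_1 - 0.002778·V_2 = 0.0001319
  0.01748·V_2 - 0.002778·V_1 - 0.01471·V_3 = 0
  0.0224·V_3 - 0.01471·V_2 = 0
Solving these 3 simultaneous equations (Gaussian elimination) gives:
  V_1 = 0.0003935 V, V_2 = 0.0001396 V, V_3 = 0.00009167 V
I_R5 = (V_3 - V_4)/R5 = (0.00009167 - 0)/130 = 0.0000007052 A
P_R5 = I_R5² × R5 = (0.0000007052)² × 130 = 0.00000000006464 W

Final answer: 6.464e-11 W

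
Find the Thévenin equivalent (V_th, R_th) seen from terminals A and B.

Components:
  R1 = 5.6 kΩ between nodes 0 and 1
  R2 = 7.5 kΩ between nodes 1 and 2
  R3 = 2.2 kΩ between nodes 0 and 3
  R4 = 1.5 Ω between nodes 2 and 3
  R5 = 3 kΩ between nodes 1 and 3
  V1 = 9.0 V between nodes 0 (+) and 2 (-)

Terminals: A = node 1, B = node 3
Step 1 — V_th is the open-circuit voltage V_A - V_B (nothing connected across the terminals).
Nodal analysis, taking node 2 as the 0 V reference.
Source V1 fixes V_0 = 9 V.
KCL at each unknown node (sum of currents leaving = 0; resistances in Ω):
  Node 1: (V_1 - 9)/5600 + (V_1 - 0)/7500 + (V_1 - V_3)/3000 = 0
  Node 3: (V_3 - 9)/2200 + (V_3 - 0)/1.5 + (V_3 - V_1)/3000 = 0
Collecting terms (coefficients in siemens):
  0.0006452·V_1 - 0.0003333·V_3 = 0.001607
  0.6675·V_3 - 0.0003333·V_1 = 0.004091
Determinant D = (0.0006452)(0.6675) - (-0.0003333)(-0.0003333) = 0.0004306
V_1 = [(0.001607)(0.6675) - (-0.0003333)(0.004091)]/D = 2.495 V
V_3 = [(0.0006452)(0.004091) - (0.001607)(-0.0003333)]/D = 0.007375 V
V_th = V_1 - V_3 = 2.495 - 0.007375 = 2.487 V
Step 2 — R_th: zero the source — replace V1 by a short circuit (node 2 merges into node 0) — and find the resistance seen between A (node 1) and B (node 3).
Reduce the network between node 1 (A) and node 3 (B) by series/parallel combination:
  Rp1 = R1 ‖ R2 (parallel, both between nodes 0 and 1) = 1/(1/5600 + 1/7500) = 3206 Ω
  Rp2 = R3 ‖ R4 (parallel, both between nodes 0 and 3) = 1/(1/2200 + 1/1.5) = 1.499 Ω
  Rs1 = Rp1 + Rp2 (series, joined only at node 0) = 3206 + 1.499 = 3208 Ω
  Rp3 = R5 ‖ Rs1 (parallel, both between nodes 1 and 3) = 1/(1/3000 + 1/3208) = 1550 Ω
R_th = 1.55 kΩ

Final answer: V_th = 2.487 V, R_th = 1.55 kΩ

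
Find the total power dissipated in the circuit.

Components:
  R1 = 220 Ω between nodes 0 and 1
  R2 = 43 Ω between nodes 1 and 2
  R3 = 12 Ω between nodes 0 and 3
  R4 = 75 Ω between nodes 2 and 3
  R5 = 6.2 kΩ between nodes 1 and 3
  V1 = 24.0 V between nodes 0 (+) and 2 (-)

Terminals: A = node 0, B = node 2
Nodal analysis, taking node 2 as the 0 V reference.
Source V1 fixes V_0 = 24 V.
KCL at each unknown node (sum of currents leaving = 0; resistances in Ω):
  Node 1: (V_1 - 24)/220 + (V_1 - 0)/43 + (V_1 - V_3)/6200 = 0
  Node 3: (V_3 - 24)/12 + (V_3 - 0)/75 + (V_3 - V_1)/6200 = 0
Collecting terms (coefficients in siemens):
  0.02796·V_1 - 0.0001613·V_3 = 0.1091
  0.09683·V_3 - 0.0001613·V_1 = 2
Determinant D = (0.02796)(0.09683) - (-0.0001613)(-0.0001613) = 0.002708
V_1 = [(0.1091)(0.09683) - (-0.0001613)(2)]/D = 4.021 V
V_3 = [(0.02796)(2) - (0.1091)(-0.0001613)]/D = 20.66 V
Power in each resistor, P = (ΔV)²/R:
  P_R1 = (24 - 4.021)²/220 = 1.814 W
  P_R2 = (4.021 - 0)²/43 = 0.3759 W
  P_R3 = (24 - 20.66)²/12 = 0.9286 W
  P_R4 = (0 - 20.66)²/75 = 5.692 W
  P_R5 = (4.021 - 20.66)²/6200 = 0.04467 W
P_total = P_R1 + P_R2 + P_R3 + P_R4 + P_R5 = 8.856 W

Final answer: 8.856 W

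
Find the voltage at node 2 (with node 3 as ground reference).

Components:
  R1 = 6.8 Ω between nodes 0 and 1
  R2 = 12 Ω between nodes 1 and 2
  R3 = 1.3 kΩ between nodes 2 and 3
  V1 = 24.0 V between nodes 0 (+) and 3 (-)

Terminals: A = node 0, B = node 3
Nodal analysis, taking node 3 as the 0 V reference.
Source V1 fixes V_0 = 24 V.
KCL at each unknown node (sum of currents leaving = 0; resistances in Ω):
  Node 1: (V_1 - 24)/6.8 + (V_1 - V_2)/12 = 0
  Node 2: (V_2 - V_1)/12 + (V_2 - 0)/1300 = 0
Collecting terms (coefficients in siemens):
  0.2304·V_1 - 0.08333·V_2 = 3.529
  0.0841·V_2 - 0.08333·V_1 = 0
Determinant D = (0.2304)(0.0841) - (-0.08333)(-0.08333) = 0.01243
V_1 = [(3.529)(0.0841) - (-0.08333)(0)]/D = 23.88 V
V_2 = [(0.2304)(0) - (3.529)(-0.08333)]/D = 23.66 V
The requested potential is V_2 = 23.66 V.

Final answer: V_2 = 23.66 V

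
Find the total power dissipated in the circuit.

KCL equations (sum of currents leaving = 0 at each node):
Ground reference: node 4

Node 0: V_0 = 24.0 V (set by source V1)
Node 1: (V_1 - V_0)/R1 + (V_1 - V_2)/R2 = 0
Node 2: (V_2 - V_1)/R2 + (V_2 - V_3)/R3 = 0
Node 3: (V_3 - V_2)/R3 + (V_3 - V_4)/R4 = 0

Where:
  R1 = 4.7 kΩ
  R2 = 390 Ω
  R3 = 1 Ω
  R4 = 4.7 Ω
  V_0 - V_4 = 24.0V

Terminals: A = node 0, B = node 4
Nodal analysis, taking node 4 as the 0 V reference.
Source V1 fixes V_0 = 24 V.
KCL at each unknown node (sum of currents leaving = 0; resistances in Ω):
  Node 1: (V_1 - 24)/4700 + (V_1 - V_2)/390 = 0
  Node 2: (V_2 - V_1)/390 + (V_2 - V_3)/1 = 0
  Node 3: (V_3 - V_2)/1 + (V_3 - 0)/4.7 = 0
Collecting terms (coefficients in siemens):
  0.002777·V_1 - 0.002564·V_2 = 0.005106
  1.003·V_2 - 0.002564·V_1 - 1·V_3 = 0
  1.213·V_3 - 1·V_2 = 0
Solving these 3 simultaneous equations (Gaussian elimination) gives:
  V_1 = 1.864 V, V_2 = 0.02685 V, V_3 = 0.02214 V
Power in each resistor, P = (ΔV)²/R:
  P_R1 = (24 - 1.864)²/4700 = 0.1043 W
  P_R2 = (1.864 - 0.02685)²/390 = 0.008651 W
  P_R3 = (0.02685 - 0.02214)²/1 = 0.00002218 W
  P_R4 = (0.02214 - 0)²/4.7 = 0.0001043 W
P_total = P_R1 + P_R2 + P_R3 + P_R4 = 0.113 W

Final answer: 0.113 W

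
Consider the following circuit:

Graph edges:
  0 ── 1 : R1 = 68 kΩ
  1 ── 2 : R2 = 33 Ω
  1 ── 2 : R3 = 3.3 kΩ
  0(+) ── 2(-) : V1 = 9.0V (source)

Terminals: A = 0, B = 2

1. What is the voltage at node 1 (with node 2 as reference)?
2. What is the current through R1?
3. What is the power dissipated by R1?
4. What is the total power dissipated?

Nodal analysis, taking node 2 as the 0 V reference.
Source V1 fixes V_0 = 9 V.
KCL at each unknown node (sum of currents leaving = 0; resistances in Ω):
  Node 1: (V_1 - 9)/68000 + (V_1 - 0)/33 + (V_1 - 0)/3300 = 0
Collecting terms: 0.03062 × V_1 = 0.0001324  =>  V_1 = 0.004322 V
Part 1:
  Read off the nodal solution: V_1 = 0.004322 V
Part 2:
  I_R1 = (V_0 - V_1)/R1 = (9 - 0.004322)/68000 = 0.0001323 A
  Magnitude: I_R1 = 0.0001323 A
Part 3:
  I_R1 = (V_0 - V_1)/R1 = (9 - 0.004322)/68000 = 0.0001323 A
  P_R1 = I_R1² × R1 = (0.0001323)² × 68000 = 0.00119 W
Part 4:
  Power in each resistor, P = (ΔV)²/R:
    P_R1 = (9 - 0.004322)²/68000 = 0.00119 W
    P_R2 = (0.004322 - 0)²/33 = 0.0000005661 W
    P_R3 = (0.004322 - 0)²/3300 = 0.000000005661 W
  P_total = P_R1 + P_R2 + P_R3 = 0.001191 W

Final answers:
1. V_1 = 0.004322 V
2. I_R1 = 0.0001323 A
3. P_R1 = 0.00119 W
4. P_total = 0.001191 W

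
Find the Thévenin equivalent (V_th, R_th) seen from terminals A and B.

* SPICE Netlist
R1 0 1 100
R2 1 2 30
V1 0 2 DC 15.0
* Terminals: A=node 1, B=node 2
Step 1 — V_th is the open-circuit voltage V_A - V_B (nothing connected across the terminals).
Nodal analysis, taking node 2 as the 0 V reference.
Source V1 fixes V_0 = 15 V.
KCL at each unknown node (sum of currents leaving = 0; resistances in Ω):
  Node 1: (V_1 - 15)/100 + (V_1 - 0)/30 = 0
Collecting terms: 0.04333 × V_1 = 0.15  =>  V_1 = 3.462 V
V_th = V_1 - V_2 = 3.462 - 0 = 3.462 V
Step 2 — R_th: zero the source — replace V1 by a short circuit (node 2 merges into node 0) — and find the resistance seen between A (node 1) and B (node 0).
Reduce the network between node 1 (A) and node 0 (B) by series/parallel combination:
  Rp1 = R1 ‖ R2 (parallel, both between nodes 0 and 1) = 1/(1/100 + 1/30) = 23.08 Ω
R_th = 23.08 Ω

Final answer: V_th = 3.462 V, R_th = 23.08 Ω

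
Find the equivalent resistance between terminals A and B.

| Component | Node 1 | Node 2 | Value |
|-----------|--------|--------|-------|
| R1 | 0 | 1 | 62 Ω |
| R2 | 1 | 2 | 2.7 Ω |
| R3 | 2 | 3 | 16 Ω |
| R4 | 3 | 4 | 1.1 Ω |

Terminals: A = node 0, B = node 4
Reduce the network between node 0 (A) and node 4 (B) by series/parallel combination:
  Rs1 = R1 + R2 (series, joined only at node 1) = 62 + 2.7 = 64.7 Ω
  Rs2 = R3 + Rs1 (series, joined only at node 2) = 16 + 64.7 = 80.7 Ω
  Rs3 = R4 + Rs2 (series, joined only at node 3) = 1.1 + 80.7 = 81.8 Ω
R_eq = 81.8 Ω

Final answer: 81.8 Ω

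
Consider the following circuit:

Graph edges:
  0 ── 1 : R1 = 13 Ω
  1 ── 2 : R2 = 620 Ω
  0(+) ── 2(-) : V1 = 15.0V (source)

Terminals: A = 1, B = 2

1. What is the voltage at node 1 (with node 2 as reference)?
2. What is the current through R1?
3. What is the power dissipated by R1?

Nodal analysis, taking node 2 as the 0 V reference.
Source V1 fixes V_0 = 15 V.
KCL at each unknown node (sum of currents leaving = 0; resistances in Ω):
  Node 1: (V_1 - 15)/13 + (V_1 - 0)/620 = 0
Collecting terms: 0.07854 × V_1 = 1.154  =>  V_1 = 14.69 V
Part 1:
  Read off the nodal solution: V_1 = 14.69 V
Part 2:
  I_R1 = (V_0 - V_1)/R1 = (15 - 14.69)/13 = 0.0237 A
  Magnitude: I_R1 = 0.0237 A
Part 3:
  I_R1 = (V_0 - V_1)/R1 = (15 - 14.69)/13 = 0.0237 A
  P_R1 = I_R1² × R1 = (0.0237)² × 13 = 0.0073 W

Final answers:
1. V_1 = 14.69 V
2. I_R1 = 0.0237 A
3. P_R1 = 0.0073 W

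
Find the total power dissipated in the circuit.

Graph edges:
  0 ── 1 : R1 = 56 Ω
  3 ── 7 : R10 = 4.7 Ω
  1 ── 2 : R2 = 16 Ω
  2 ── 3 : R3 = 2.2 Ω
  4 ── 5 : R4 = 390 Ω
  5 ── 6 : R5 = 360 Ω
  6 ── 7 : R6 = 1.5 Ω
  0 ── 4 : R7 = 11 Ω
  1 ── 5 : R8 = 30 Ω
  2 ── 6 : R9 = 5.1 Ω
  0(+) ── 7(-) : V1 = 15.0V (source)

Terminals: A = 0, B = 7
Nodal analysis, taking node 7 as the 0 V reference.
Source V1 fixes V_0 = 15 V.
KCL at each unknown node (sum of currents leaving = 0; resistances in Ω):
  Node 1: (V_1 - 15)/56 + (V_1 - V_2)/16 + (V_1 - V_5)/30 = 0
  Node 2: (V_2 - V_1)/16 + (V_2 - V_3)/2.2 + (V_2 - V_6)/5.1 = 0
  Node 3: (V_3 - V_2)/2.2 + (V_3 - 0)/4.7 = 0
  Node 4: (V_4 - V_5)/390 + (V_4 - 15)/11 = 0
  Node 5: (V_5 - V_4)/390 + (V_5 - V_6)/360 + (V_5 - V_1)/30 = 0
  Node 6: (V_6 - V_5)/360 + (V_6 - 0)/1.5 + (V_6 - V_2)/5.1 = 0
Collecting terms (coefficients in siemens):
  0.1137·V_1 - 0.0625·V_2 - 0.03333·V_5 = 0.2679
  0.7131·V_2 - 0.0625·V_1 - 0.4545·V_3 - 0.1961·V_6 = 0
  0.6673·V_3 - 0.4545·V_2 = 0
  0.09347·V_4 - 0.002564·V_5 = 1.364
  0.03868·V_5 - 0.03333·V_1 - 0.002564·V_4 - 0.002778·V_6 = 0
  0.8655·V_6 - 0.1961·V_2 - 0.002778·V_5 = 0
Solving these 6 simultaneous equations (Gaussian elimination) gives:
  V_1 = 4.067 V, V_2 = 0.7157 V, V_3 = 0.4875 V, V_4 = 14.71 V
  V_5 = 4.493 V, V_6 = 0.1766 V
Power in each resistor, P = (ΔV)²/R:
  P_R1 = (15 - 4.067)²/56 = 2.135 W
  P_R2 = (4.067 - 0.7157)²/16 = 0.7019 W
  P_R3 = (0.7157 - 0.4875)²/2.2 = 0.02367 W
  P_R4 = (14.71 - 4.493)²/390 = 0.2677 W
  P_R5 = (4.493 - 0.1766)²/360 = 0.05176 W
  P_R6 = (0.1766 - 0)²/1.5 = 0.02078 W
  P_R7 = (15 - 14.71)²/11 = 0.007552 W
  P_R8 = (4.067 - 4.493)²/30 = 0.006059 W
  P_R9 = (0.7157 - 0.1766)²/5.1 = 0.057 W
  P_R10 = (0.4875 - 0)²/4.7 = 0.05057 W
P_total = P_R1 + P_R2 + P_R3 + P_R4 + P_R5 + P_R6 + P_R7 + P_R8 + P_R9 + P_R10 = 3.322 W

Final answer: 3.322 W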